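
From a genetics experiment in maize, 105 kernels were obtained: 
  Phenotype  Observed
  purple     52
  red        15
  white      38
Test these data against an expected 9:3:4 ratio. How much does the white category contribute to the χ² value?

The 9:3:4 ratio has 16 parts, so with N = 105 the expected counts are:
  purple: 105 × 9/16 = 59.0625
  red: 105 × 3/16 = 19.6875
  white: 105 × 4/16 = 26.25
Contribution of white: (38 − 26.25)² / 26.25 = 5.2595

5.260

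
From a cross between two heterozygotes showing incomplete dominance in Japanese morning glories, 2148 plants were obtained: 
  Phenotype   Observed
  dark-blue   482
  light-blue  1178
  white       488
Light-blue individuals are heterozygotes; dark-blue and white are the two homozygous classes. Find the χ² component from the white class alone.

4.471

With incomplete dominance, a heterozygote × heterozygote cross gives a 1:2:1 phenotypic ratio.
Total ratio parts = 4. Expected numbers out of 2148:
  dark-blue: 2148 × 1/4 = 537
  light-blue: 2148 × 2/4 = 1074
  white: 2148 × 1/4 = 537
Contribution of white: (488 − 537)² / 537 = 4.4711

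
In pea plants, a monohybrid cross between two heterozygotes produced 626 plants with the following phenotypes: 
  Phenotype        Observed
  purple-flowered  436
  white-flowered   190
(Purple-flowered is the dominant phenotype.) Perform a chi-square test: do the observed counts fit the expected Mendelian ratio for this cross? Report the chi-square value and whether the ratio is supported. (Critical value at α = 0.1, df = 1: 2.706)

For a monohybrid cross between heterozygotes with complete dominance, the expected phenotypic ratio is 3:1.
Expected counts for N = 626 under a 3:1 ratio (total parts = 4):
  purple-flowered: 626 × 3/4 = 469.5
  white-flowered: 626 × 1/4 = 156.5
χ² = Σ (O − E)² / E
  purple-flowered: (436 − 469.5)² / 469.5 = 2.3903
  white-flowered: (190 − 156.5)² / 156.5 = 7.1709
χ² = 2.3903 + 7.1709 = 9.5612 ≈ 9.561
Degrees of freedom = 2 − 1 = 1; critical value at α = 0.1 is 2.706.
Since 9.561 > 2.706, we reject the null hypothesis — the data do not fit the 3:1 ratio.

9.561; not consistent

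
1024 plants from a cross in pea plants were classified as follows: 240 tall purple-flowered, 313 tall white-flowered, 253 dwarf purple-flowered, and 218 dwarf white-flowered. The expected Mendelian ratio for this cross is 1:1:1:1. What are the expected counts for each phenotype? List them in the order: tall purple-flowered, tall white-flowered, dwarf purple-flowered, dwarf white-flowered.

Expected counts for N = 1024 under a 1:1:1:1 ratio (total parts = 4):
  tall purple-flowered: 1024 × 1/4 = 256
  tall white-flowered: 1024 × 1/4 = 256
  dwarf purple-flowered: 1024 × 1/4 = 256
  dwarf white-flowered: 1024 × 1/4 = 256

256, 256, 256, 256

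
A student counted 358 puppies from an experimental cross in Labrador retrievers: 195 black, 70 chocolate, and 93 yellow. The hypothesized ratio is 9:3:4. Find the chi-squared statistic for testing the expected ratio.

0.462

Total ratio parts = 16. Expected numbers out of 358:
  black: 358 × 9/16 = 201.375
  chocolate: 358 × 3/16 = 67.125
  yellow: 358 × 4/16 = 89.5
χ² = Σ (O − E)² / E
  black: (195 − 201.375)² / 201.375 = 0.2018
  chocolate: (70 − 67.125)² / 67.125 = 0.1231
  yellow: (93 − 89.5)² / 89.5 = 0.1369
χ² = 0.2018 + 0.1231 + 0.1369 = 0.4618 ≈ 0.462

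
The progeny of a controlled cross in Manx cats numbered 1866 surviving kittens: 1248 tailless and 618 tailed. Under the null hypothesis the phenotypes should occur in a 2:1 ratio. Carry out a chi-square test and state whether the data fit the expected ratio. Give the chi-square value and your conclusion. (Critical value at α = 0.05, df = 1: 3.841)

0.039; consistent

Under the 2:1 hypothesis (Σ ratio = 3, N = 1866):
  tailless: 1866 × 2/3 = 1244
  tailed: 1866 × 1/3 = 622
χ² = Σ (O − E)² / E
  tailless: (1248 − 1244)² / 1244 = 0.0129
  tailed: (618 − 622)² / 622 = 0.0257
χ² = 0.0129 + 0.0257 = 0.0386 ≈ 0.039
Degrees of freedom = 2 − 1 = 1; critical value at α = 0.05 is 3.841.
Since 0.039 < 3.841, we fail to reject the null hypothesis — the data are consistent with the 2:1 ratio.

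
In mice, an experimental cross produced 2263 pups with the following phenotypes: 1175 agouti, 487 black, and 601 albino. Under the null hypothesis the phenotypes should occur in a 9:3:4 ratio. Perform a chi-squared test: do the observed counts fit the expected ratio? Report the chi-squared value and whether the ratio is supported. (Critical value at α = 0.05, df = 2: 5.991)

18.993; not consistent

Expected counts for N = 2263 under a 9:3:4 ratio (total parts = 16):
  agouti: 2263 × 9/16 = 1272.9375
  black: 2263 × 3/16 = 424.3125
  albino: 2263 × 4/16 = 565.75
χ² = Σ (O − E)² / E
  agouti: (1175 − 1272.9375)² / 1272.9375 = 7.5351
  black: (487 − 424.3125)² / 424.3125 = 9.2614
  albino: (601 − 565.75)² / 565.75 = 2.1963
χ² = 7.5351 + 9.2614 + 2.1963 = 18.9928 ≈ 18.993
Degrees of freedom = 3 − 1 = 2; critical value at α = 0.05 is 5.991.
Since 18.993 > 5.991, we reject the null hypothesis — the data do not fit the 9:3:4 ratio.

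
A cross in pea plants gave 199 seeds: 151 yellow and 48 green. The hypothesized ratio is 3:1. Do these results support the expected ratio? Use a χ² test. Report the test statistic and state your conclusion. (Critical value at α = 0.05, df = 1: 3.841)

Expected counts for N = 199 under a 3:1 ratio (total parts = 4):
  yellow: 199 × 3/4 = 149.25
  green: 199 × 1/4 = 49.75
χ² = Σ (O − E)² / E
  yellow: (151 − 149.25)² / 149.25 = 0.0205
  green: (48 − 49.75)² / 49.75 = 0.0616
χ² = 0.0205 + 0.0616 = 0.0821 ≈ 0.082
Degrees of freedom = 2 − 1 = 1; critical value at α = 0.05 is 3.841.
Since 0.082 < 3.841, we fail to reject the null hypothesis — the data are consistent with the 3:1 ratio.

0.082; consistent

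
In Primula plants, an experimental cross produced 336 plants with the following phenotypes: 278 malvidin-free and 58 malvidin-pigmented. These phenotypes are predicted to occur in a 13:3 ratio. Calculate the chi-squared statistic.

Total ratio parts = 16. Expected numbers out of 336:
  malvidin-free: 336 × 13/16 = 273
  malvidin-pigmented: 336 × 3/16 = 63
χ² = Σ (O − E)² / E
  malvidin-free: (278 − 273)² / 273 = 0.0916
  malvidin-pigmented: (58 − 63)² / 63 = 0.3968
χ² = 0.0916 + 0.3968 = 0.4884 ≈ 0.488

0.488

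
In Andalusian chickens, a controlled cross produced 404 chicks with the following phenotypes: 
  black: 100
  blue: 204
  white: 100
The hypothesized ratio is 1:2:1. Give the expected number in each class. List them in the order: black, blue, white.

101, 202, 101

Under the 1:2:1 hypothesis (Σ ratio = 4, N = 404):
  black: 404 × 1/4 = 101
  blue: 404 × 2/4 = 202
  white: 404 × 1/4 = 101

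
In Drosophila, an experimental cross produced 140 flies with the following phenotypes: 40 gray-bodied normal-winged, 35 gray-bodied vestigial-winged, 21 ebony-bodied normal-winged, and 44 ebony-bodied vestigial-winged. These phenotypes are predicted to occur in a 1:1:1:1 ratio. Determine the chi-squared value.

8.629

Under the 1:1:1:1 hypothesis (Σ ratio = 4, N = 140):
  gray-bodied normal-winged: 140 × 1/4 = 35
  gray-bodied vestigial-winged: 140 × 1/4 = 35
  ebony-bodied normal-winged: 140 × 1/4 = 35
  ebony-bodied vestigial-winged: 140 × 1/4 = 35
χ² = Σ (O − E)² / E
  gray-bodied normal-winged: (40 − 35)² / 35 = 0.7143
  gray-bodied vestigial-winged: (35 − 35)² / 35 = 0.0000
  ebony-bodied normal-winged: (21 − 35)² / 35 = 5.6000
  ebony-bodied vestigial-winged: (44 − 35)² / 35 = 2.3143
χ² = 0.7143 + 0.0000 + 5.6000 + 2.3143 = 8.6286 ≈ 8.629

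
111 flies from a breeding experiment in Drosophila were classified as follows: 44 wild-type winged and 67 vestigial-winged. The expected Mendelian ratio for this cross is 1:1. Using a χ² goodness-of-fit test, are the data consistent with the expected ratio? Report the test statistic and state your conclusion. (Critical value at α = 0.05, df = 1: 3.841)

4.766; not consistent

The 1:1 ratio has 2 parts, so with N = 111 the expected counts are:
  wild-type winged: 111 × 1/2 = 55.5
  vestigial-winged: 111 × 1/2 = 55.5
χ² = Σ (O − E)² / E
  wild-type winged: (44 − 55.5)² / 55.5 = 2.3829
  vestigial-winged: (67 − 55.5)² / 55.5 = 2.3829
χ² = 2.3829 + 2.3829 = 4.7658 ≈ 4.766
Degrees of freedom = 2 − 1 = 1; critical value at α = 0.05 is 3.841.
Since 4.766 > 3.841, we reject the null hypothesis — the data do not fit the 1:1 ratio.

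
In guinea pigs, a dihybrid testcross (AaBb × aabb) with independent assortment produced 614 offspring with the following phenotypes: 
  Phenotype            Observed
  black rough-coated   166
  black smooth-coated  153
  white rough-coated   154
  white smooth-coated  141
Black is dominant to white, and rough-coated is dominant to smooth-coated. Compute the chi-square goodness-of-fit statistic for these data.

A dihybrid testcross with independent assortment gives a 1:1:1:1 ratio.
The 1:1:1:1 ratio has 4 parts, so with N = 614 the expected counts are:
  black rough-coated: 614 × 1/4 = 153.5
  black smooth-coated: 614 × 1/4 = 153.5
  white rough-coated: 614 × 1/4 = 153.5
  white smooth-coated: 614 × 1/4 = 153.5
χ² = Σ (O − E)² / E
  black rough-coated: (166 − 153.5)² / 153.5 = 1.0179
  black smooth-coated: (153 − 153.5)² / 153.5 = 0.0016
  white rough-coated: (154 − 153.5)² / 153.5 = 0.0016
  white smooth-coated: (141 − 153.5)² / 153.5 = 1.0179
χ² = 1.0179 + 0.0016 + 0.0016 + 1.0179 = 2.039

2.039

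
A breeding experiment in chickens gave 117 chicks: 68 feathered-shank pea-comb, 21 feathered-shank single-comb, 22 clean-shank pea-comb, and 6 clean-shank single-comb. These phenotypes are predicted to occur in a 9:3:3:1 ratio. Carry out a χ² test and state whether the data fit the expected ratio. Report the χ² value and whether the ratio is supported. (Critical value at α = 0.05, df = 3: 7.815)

0.349; consistent

Under the 9:3:3:1 hypothesis (Σ ratio = 16, N = 117):
  feathered-shank pea-comb: 117 × 9/16 = 65.8125
  feathered-shank single-comb: 117 × 3/16 = 21.9375
  clean-shank pea-comb: 117 × 3/16 = 21.9375
  clean-shank single-comb: 117 × 1/16 = 7.3125
χ² = Σ (O − E)² / E
  feathered-shank pea-comb: (68 − 65.8125)² / 65.8125 = 0.0727
  feathered-shank single-comb: (21 − 21.9375)² / 21.9375 = 0.0401
  clean-shank pea-comb: (22 − 21.9375)² / 21.9375 = 0.0002
  clean-shank single-comb: (6 − 7.3125)² / 7.3125 = 0.2356
χ² = 0.0727 + 0.0401 + 0.0002 + 0.2356 = 0.3486 ≈ 0.349
Degrees of freedom = 4 − 1 = 3; critical value at α = 0.05 is 7.815.
Since 0.349 < 7.815, we fail to reject the null hypothesis — the data are consistent with the 9:3:3:1 ratio.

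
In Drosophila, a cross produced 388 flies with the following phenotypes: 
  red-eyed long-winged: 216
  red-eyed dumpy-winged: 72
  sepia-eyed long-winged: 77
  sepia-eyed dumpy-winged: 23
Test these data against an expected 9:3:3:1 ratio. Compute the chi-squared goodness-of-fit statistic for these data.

Under the 9:3:3:1 hypothesis (Σ ratio = 16, N = 388):
  red-eyed long-winged: 388 × 9/16 = 218.25
  red-eyed dumpy-winged: 388 × 3/16 = 72.75
  sepia-eyed long-winged: 388 × 3/16 = 72.75
  sepia-eyed dumpy-winged: 388 × 1/16 = 24.25
χ² = Σ (O − E)² / E
  red-eyed long-winged: (216 − 218.25)² / 218.25 = 0.0232
  red-eyed dumpy-winged: (72 − 72.75)² / 72.75 = 0.0077
  sepia-eyed long-winged: (77 − 72.75)² / 72.75 = 0.2483
  sepia-eyed dumpy-winged: (23 − 24.25)² / 24.25 = 0.0644
χ² = 0.0232 + 0.0077 + 0.2483 + 0.0644 = 0.3436 ≈ 0.344

0.344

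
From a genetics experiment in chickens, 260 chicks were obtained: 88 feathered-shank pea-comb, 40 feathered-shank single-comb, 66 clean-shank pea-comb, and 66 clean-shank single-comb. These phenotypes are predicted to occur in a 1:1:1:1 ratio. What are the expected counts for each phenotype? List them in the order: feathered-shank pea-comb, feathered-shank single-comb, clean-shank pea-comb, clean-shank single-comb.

65, 65, 65, 65

The 1:1:1:1 ratio has 4 parts, so with N = 260 the expected counts are:
  feathered-shank pea-comb: 260 × 1/4 = 65
  feathered-shank single-comb: 260 × 1/4 = 65
  clean-shank pea-comb: 260 × 1/4 = 65
  clean-shank single-comb: 260 × 1/4 = 65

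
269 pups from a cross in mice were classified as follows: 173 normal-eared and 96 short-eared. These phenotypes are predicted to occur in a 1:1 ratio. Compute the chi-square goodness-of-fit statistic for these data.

The 1:1 ratio has 2 parts, so with N = 269 the expected counts are:
  normal-eared: 269 × 1/2 = 134.5
  short-eared: 269 × 1/2 = 134.5
χ² = Σ (O − E)² / E
  normal-eared: (173 − 134.5)² / 134.5 = 11.0204
  short-eared: (96 − 134.5)² / 134.5 = 11.0204
χ² = 11.0204 + 11.0204 = 22.0408 ≈ 22.041

22.041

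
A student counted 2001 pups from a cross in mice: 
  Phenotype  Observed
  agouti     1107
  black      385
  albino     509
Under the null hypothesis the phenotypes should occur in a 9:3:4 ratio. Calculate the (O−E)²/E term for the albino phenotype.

0.153

Under the 9:3:4 hypothesis (Σ ratio = 16, N = 2001):
  agouti: 2001 × 9/16 = 1125.5625
  black: 2001 × 3/16 = 375.1875
  albino: 2001 × 4/16 = 500.25
Contribution of albino: (509 − 500.25)² / 500.25 = 0.1530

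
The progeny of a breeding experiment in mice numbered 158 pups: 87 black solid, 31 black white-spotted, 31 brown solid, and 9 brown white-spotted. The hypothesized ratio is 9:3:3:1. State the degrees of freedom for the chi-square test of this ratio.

3

A goodness-of-fit test with 4 phenotype classes has df = 4 − 1 = 3.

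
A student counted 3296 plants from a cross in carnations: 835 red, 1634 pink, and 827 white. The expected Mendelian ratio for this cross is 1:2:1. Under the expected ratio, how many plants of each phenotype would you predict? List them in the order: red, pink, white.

824, 1648, 824

Total ratio parts = 4. Expected numbers out of 3296:
  red: 3296 × 1/4 = 824
  pink: 3296 × 2/4 = 1648
  white: 3296 × 1/4 = 824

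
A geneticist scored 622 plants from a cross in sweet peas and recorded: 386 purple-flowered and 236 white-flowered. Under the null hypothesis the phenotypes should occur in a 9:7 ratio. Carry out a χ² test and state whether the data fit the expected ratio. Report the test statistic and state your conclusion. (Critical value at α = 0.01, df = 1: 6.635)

8.526; not consistent

Under the 9:7 hypothesis (Σ ratio = 16, N = 622):
  purple-flowered: 622 × 9/16 = 349.875
  white-flowered: 622 × 7/16 = 272.125
χ² = Σ (O − E)² / E
  purple-flowered: (386 − 349.875)² / 349.875 = 3.7299
  white-flowered: (236 − 272.125)² / 272.125 = 4.7956
χ² = 3.7299 + 4.7956 = 8.5255 ≈ 8.526
Degrees of freedom = 2 − 1 = 1; critical value at α = 0.01 is 6.635.
Since 8.526 > 6.635, we reject the null hypothesis — the data do not fit the 9:7 ratio.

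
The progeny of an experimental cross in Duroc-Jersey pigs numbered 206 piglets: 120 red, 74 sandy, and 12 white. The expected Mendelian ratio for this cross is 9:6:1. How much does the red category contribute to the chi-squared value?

0.147

Under the 9:6:1 hypothesis (Σ ratio = 16, N = 206):
  red: 206 × 9/16 = 115.875
  sandy: 206 × 6/16 = 77.25
  white: 206 × 1/16 = 12.875
Contribution of red: (120 − 115.875)² / 115.875 = 0.1468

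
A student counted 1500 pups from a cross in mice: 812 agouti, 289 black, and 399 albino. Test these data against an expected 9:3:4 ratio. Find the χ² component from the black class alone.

Total ratio parts = 16. Expected numbers out of 1500:
  agouti: 1500 × 9/16 = 843.75
  black: 1500 × 3/16 = 281.25
  albino: 1500 × 4/16 = 375
Contribution of black: (289 − 281.25)² / 281.25 = 0.2136

0.214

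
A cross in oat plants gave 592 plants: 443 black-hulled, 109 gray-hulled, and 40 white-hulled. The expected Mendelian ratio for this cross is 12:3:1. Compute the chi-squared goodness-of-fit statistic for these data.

Expected counts for N = 592 under a 12:3:1 ratio (total parts = 16):
  black-hulled: 592 × 12/16 = 444
  gray-hulled: 592 × 3/16 = 111
  white-hulled: 592 × 1/16 = 37
χ² = Σ (O − E)² / E
  black-hulled: (443 − 444)² / 444 = 0.0023
  gray-hulled: (109 − 111)² / 111 = 0.0360
  white-hulled: (40 − 37)² / 37 = 0.2432
χ² = 0.0023 + 0.0360 + 0.2432 = 0.2815 ≈ 0.282

0.282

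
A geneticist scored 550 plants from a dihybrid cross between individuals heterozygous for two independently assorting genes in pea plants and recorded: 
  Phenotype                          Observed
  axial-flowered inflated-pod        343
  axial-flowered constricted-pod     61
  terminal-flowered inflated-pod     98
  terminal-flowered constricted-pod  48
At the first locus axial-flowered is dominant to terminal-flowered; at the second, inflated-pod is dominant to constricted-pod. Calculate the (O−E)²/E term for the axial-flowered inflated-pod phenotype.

A dihybrid F₂ with independent assortment and complete dominance at both loci gives a 9:3:3:1 phenotypic ratio.
The 9:3:3:1 ratio has 16 parts, so with N = 550 the expected counts are:
  axial-flowered inflated-pod: 550 × 9/16 = 309.375
  axial-flowered constricted-pod: 550 × 3/16 = 103.125
  terminal-flowered inflated-pod: 550 × 3/16 = 103.125
  terminal-flowered constricted-pod: 550 × 1/16 = 34.375
Contribution of axial-flowered inflated-pod: (343 − 309.375)² / 309.375 = 3.6546

3.655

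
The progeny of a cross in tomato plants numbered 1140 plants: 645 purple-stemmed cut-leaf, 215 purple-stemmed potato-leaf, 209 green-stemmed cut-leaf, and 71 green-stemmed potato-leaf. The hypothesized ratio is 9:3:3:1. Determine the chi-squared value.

0.136

Total ratio parts = 16. Expected numbers out of 1140:
  purple-stemmed cut-leaf: 1140 × 9/16 = 641.25
  purple-stemmed potato-leaf: 1140 × 3/16 = 213.75
  green-stemmed cut-leaf: 1140 × 3/16 = 213.75
  green-stemmed potato-leaf: 1140 × 1/16 = 71.25
χ² = Σ (O − E)² / E
  purple-stemmed cut-leaf: (645 − 641.25)² / 641.25 = 0.0219
  purple-stemmed potato-leaf: (215 − 213.75)² / 213.75 = 0.0073
  green-stemmed cut-leaf: (209 − 213.75)² / 213.75 = 0.1056
  green-stemmed potato-leaf: (71 − 71.25)² / 71.25 = 0.0009
χ² = 0.0219 + 0.0073 + 0.1056 + 0.0009 = 0.1357 ≈ 0.136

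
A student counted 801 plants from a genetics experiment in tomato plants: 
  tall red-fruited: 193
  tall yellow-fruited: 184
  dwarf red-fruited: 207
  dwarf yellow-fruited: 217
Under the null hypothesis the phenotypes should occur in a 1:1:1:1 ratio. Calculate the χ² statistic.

Under the 1:1:1:1 hypothesis (Σ ratio = 4, N = 801):
  tall red-fruited: 801 × 1/4 = 200.25
  tall yellow-fruited: 801 × 1/4 = 200.25
  dwarf red-fruited: 801 × 1/4 = 200.25
  dwarf yellow-fruited: 801 × 1/4 = 200.25
χ² = Σ (O − E)² / E
  tall red-fruited: (193 − 200.25)² / 200.25 = 0.2625
  tall yellow-fruited: (184 − 200.25)² / 200.25 = 1.3187
  dwarf red-fruited: (207 − 200.25)² / 200.25 = 0.2275
  dwarf yellow-fruited: (217 − 200.25)² / 200.25 = 1.4011
χ² = 0.2625 + 1.3187 + 0.2275 + 1.4011 = 3.2098 ≈ 3.210

3.210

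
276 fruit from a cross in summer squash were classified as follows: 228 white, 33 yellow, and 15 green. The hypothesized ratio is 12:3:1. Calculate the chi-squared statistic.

9.217

Under the 12:3:1 hypothesis (Σ ratio = 16, N = 276):
  white: 276 × 12/16 = 207
  yellow: 276 × 3/16 = 51.75
  green: 276 × 1/16 = 17.25
χ² = Σ (O − E)² / E
  white: (228 − 207)² / 207 = 2.1304
  yellow: (33 − 51.75)² / 51.75 = 6.7935
  green: (15 − 17.25)² / 17.25 = 0.2935
χ² = 2.1304 + 6.7935 + 0.2935 = 9.2174 ≈ 9.217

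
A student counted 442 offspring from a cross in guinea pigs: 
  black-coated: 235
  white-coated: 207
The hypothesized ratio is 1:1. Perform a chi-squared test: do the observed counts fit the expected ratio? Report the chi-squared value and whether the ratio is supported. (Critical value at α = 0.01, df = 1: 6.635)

Total ratio parts = 2. Expected numbers out of 442:
  black-coated: 442 × 1/2 = 221
  white-coated: 442 × 1/2 = 221
χ² = Σ (O − E)² / E
  black-coated: (235 − 221)² / 221 = 0.8869
  white-coated: (207 − 221)² / 221 = 0.8869
χ² = 0.8869 + 0.8869 = 1.7738 ≈ 1.774
Degrees of freedom = 2 − 1 = 1; critical value at α = 0.01 is 6.635.
Since 1.774 < 6.635, we fail to reject the null hypothesis — the data are consistent with the 1:1 ratio.

1.774; consistent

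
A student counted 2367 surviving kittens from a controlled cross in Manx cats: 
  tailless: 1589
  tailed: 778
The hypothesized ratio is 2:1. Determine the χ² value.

Expected counts for N = 2367 under a 2:1 ratio (total parts = 3):
  tailless: 2367 × 2/3 = 1578
  tailed: 2367 × 1/3 = 789
χ² = Σ (O − E)² / E
  tailless: (1589 − 1578)² / 1578 = 0.0767
  tailed: (778 − 789)² / 789 = 0.1534
χ² = 0.0767 + 0.1534 = 0.2301 ≈ 0.230

0.230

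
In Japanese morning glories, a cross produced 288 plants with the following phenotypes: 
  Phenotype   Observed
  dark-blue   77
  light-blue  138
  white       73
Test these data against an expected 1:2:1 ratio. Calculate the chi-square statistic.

The 1:2:1 ratio has 4 parts, so with N = 288 the expected counts are:
  dark-blue: 288 × 1/4 = 72
  light-blue: 288 × 2/4 = 144
  white: 288 × 1/4 = 72
χ² = Σ (O − E)² / E
  dark-blue: (77 − 72)² / 72 = 0.3472
  light-blue: (138 − 144)² / 144 = 0.2500
  white: (73 − 72)² / 72 = 0.0139
χ² = 0.3472 + 0.2500 + 0.0139 = 0.6111 ≈ 0.611

0.611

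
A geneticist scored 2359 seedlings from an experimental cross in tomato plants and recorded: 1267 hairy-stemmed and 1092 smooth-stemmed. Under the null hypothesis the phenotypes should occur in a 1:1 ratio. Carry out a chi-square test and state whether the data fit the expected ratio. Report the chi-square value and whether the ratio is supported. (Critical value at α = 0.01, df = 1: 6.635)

12.982; not consistent

Under the 1:1 hypothesis (Σ ratio = 2, N = 2359):
  hairy-stemmed: 2359 × 1/2 = 1179.5
  smooth-stemmed: 2359 × 1/2 = 1179.5
χ² = Σ (O − E)² / E
  hairy-stemmed: (1267 − 1179.5)² / 1179.5 = 6.4911
  smooth-stemmed: (1092 − 1179.5)² / 1179.5 = 6.4911
χ² = 6.4911 + 6.4911 = 12.9822 ≈ 12.982
Degrees of freedom = 2 − 1 = 1; critical value at α = 0.01 is 6.635.
Since 12.982 > 6.635, we reject the null hypothesis — the data do not fit the 1:1 ratio.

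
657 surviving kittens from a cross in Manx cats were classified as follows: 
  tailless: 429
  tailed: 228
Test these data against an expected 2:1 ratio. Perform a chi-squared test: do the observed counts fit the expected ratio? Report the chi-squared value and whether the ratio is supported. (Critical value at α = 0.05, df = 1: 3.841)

Total ratio parts = 3. Expected numbers out of 657:
  tailless: 657 × 2/3 = 438
  tailed: 657 × 1/3 = 219
χ² = Σ (O − E)² / E
  tailless: (429 − 438)² / 438 = 0.1849
  tailed: (228 − 219)² / 219 = 0.3699
χ² = 0.1849 + 0.3699 = 0.5548 ≈ 0.555
Degrees of freedom = 2 − 1 = 1; critical value at α = 0.05 is 3.841.
Since 0.555 < 3.841, we fail to reject the null hypothesis — the data are consistent with the 2:1 ratio.

0.555; consistent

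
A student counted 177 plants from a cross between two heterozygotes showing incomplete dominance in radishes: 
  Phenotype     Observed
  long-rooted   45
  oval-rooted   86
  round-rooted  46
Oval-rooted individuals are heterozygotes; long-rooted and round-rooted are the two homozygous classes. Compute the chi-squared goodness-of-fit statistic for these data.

0.153

With incomplete dominance, a heterozygote × heterozygote cross gives a 1:2:1 phenotypic ratio.
The 1:2:1 ratio has 4 parts, so with N = 177 the expected counts are:
  long-rooted: 177 × 1/4 = 44.25
  oval-rooted: 177 × 2/4 = 88.5
  round-rooted: 177 × 1/4 = 44.25
χ² = Σ (O − E)² / E
  long-rooted: (45 − 44.25)² / 44.25 = 0.0127
  oval-rooted: (86 − 88.5)² / 88.5 = 0.0706
  round-rooted: (46 − 44.25)² / 44.25 = 0.0692
χ² = 0.0127 + 0.0706 + 0.0692 = 0.1525 ≈ 0.153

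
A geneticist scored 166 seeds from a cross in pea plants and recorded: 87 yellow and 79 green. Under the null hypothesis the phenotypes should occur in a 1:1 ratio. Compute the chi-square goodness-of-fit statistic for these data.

Expected counts for N = 166 under a 1:1 ratio (total parts = 2):
  yellow: 166 × 1/2 = 83
  green: 166 × 1/2 = 83
χ² = Σ (O − E)² / E
  yellow: (87 − 83)² / 83 = 0.1928
  green: (79 − 83)² / 83 = 0.1928
χ² = 0.1928 + 0.1928 = 0.3856 ≈ 0.386

0.386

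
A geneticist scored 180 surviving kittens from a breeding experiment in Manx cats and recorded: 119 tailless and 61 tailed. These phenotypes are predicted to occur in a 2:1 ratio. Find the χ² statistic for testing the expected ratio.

0.025

Under the 2:1 hypothesis (Σ ratio = 3, N = 180):
  tailless: 180 × 2/3 = 120
  tailed: 180 × 1/3 = 60
χ² = Σ (O − E)² / E
  tailless: (119 − 120)² / 120 = 0.0083
  tailed: (61 − 60)² / 60 = 0.0167
χ² = 0.0083 + 0.0167 = 0.025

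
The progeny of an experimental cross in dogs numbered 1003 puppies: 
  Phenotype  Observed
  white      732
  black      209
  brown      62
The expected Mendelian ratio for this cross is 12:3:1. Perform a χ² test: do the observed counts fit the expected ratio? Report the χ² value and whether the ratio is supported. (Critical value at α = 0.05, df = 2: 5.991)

Under the 12:3:1 hypothesis (Σ ratio = 16, N = 1003):
  white: 1003 × 12/16 = 752.25
  black: 1003 × 3/16 = 188.0625
  brown: 1003 × 1/16 = 62.6875
χ² = Σ (O − E)² / E
  white: (732 − 752.25)² / 752.25 = 0.5451
  black: (209 − 188.0625)² / 188.0625 = 2.3310
  brown: (62 − 62.6875)² / 62.6875 = 0.0075
χ² = 0.5451 + 2.3310 + 0.0075 = 2.8836 ≈ 2.884
Degrees of freedom = 3 − 1 = 2; critical value at α = 0.05 is 5.991.
Since 2.884 < 5.991, we fail to reject the null hypothesis — the data are consistent with the 12:3:1 ratio.

2.884; consistent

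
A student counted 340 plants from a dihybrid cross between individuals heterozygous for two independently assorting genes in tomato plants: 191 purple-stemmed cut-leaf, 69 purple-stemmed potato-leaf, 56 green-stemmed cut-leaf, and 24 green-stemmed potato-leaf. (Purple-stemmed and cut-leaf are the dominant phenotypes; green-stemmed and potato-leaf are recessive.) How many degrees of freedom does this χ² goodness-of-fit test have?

3

A dihybrid F₂ with independent assortment and complete dominance at both loci gives a 9:3:3:1 phenotypic ratio.
A goodness-of-fit test with 4 phenotype classes has df = 4 − 1 = 3.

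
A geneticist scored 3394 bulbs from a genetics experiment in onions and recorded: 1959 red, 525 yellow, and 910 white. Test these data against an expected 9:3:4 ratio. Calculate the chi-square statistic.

The 9:3:4 ratio has 16 parts, so with N = 3394 the expected counts are:
  red: 3394 × 9/16 = 1909.125
  yellow: 3394 × 3/16 = 636.375
  white: 3394 × 4/16 = 848.5
χ² = Σ (O − E)² / E
  red: (1959 − 1909.125)² / 1909.125 = 1.3030
  yellow: (525 − 636.375)² / 636.375 = 19.4923
  white: (910 − 848.5)² / 848.5 = 4.4576
χ² = 1.3030 + 19.4923 + 4.4576 = 25.2529 ≈ 25.253

25.253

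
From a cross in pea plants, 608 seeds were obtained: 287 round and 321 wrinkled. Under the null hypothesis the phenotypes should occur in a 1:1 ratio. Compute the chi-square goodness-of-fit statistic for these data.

1.901

Total ratio parts = 2. Expected numbers out of 608:
  round: 608 × 1/2 = 304
  wrinkled: 608 × 1/2 = 304
χ² = Σ (O − E)² / E
  round: (287 − 304)² / 304 = 0.9507
  wrinkled: (321 − 304)² / 304 = 0.9507
χ² = 0.9507 + 0.9507 = 1.9014 ≈ 1.901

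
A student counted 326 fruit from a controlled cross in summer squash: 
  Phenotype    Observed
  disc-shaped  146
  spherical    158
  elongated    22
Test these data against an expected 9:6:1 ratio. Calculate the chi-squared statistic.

18.202

Under the 9:6:1 hypothesis (Σ ratio = 16, N = 326):
  disc-shaped: 326 × 9/16 = 183.375
  spherical: 326 × 6/16 = 122.25
  elongated: 326 × 1/16 = 20.375
χ² = Σ (O − E)² / E
  disc-shaped: (146 − 183.375)² / 183.375 = 7.6177
  spherical: (158 − 122.25)² / 122.25 = 10.4545
  elongated: (22 − 20.375)² / 20.375 = 0.1296
χ² = 7.6177 + 10.4545 + 0.1296 = 18.2018 ≈ 18.202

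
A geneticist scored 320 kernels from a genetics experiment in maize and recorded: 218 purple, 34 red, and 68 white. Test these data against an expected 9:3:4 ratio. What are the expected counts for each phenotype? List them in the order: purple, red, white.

180, 60, 80

Total ratio parts = 16. Expected numbers out of 320:
  purple: 320 × 9/16 = 180
  red: 320 × 3/16 = 60
  white: 320 × 4/16 = 80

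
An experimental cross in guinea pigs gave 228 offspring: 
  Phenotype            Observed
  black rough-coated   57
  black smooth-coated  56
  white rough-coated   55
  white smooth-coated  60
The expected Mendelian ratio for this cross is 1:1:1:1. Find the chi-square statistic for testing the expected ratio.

Expected counts for N = 228 under a 1:1:1:1 ratio (total parts = 4):
  black rough-coated: 228 × 1/4 = 57
  black smooth-coated: 228 × 1/4 = 57
  white rough-coated: 228 × 1/4 = 57
  white smooth-coated: 228 × 1/4 = 57
χ² = Σ (O − E)² / E
  black rough-coated: (57 − 57)² / 57 = 0.0000
  black smooth-coated: (56 − 57)² / 57 = 0.0175
  white rough-coated: (55 − 57)² / 57 = 0.0702
  white smooth-coated: (60 − 57)² / 57 = 0.1579
χ² = 0.0000 + 0.0175 + 0.0702 + 0.1579 = 0.2456 ≈ 0.246

0.246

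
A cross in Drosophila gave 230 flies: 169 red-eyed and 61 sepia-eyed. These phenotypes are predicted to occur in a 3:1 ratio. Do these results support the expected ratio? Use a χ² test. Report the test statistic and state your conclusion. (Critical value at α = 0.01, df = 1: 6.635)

0.284; consistent

Expected counts for N = 230 under a 3:1 ratio (total parts = 4):
  red-eyed: 230 × 3/4 = 172.5
  sepia-eyed: 230 × 1/4 = 57.5
χ² = Σ (O − E)² / E
  red-eyed: (169 − 172.5)² / 172.5 = 0.0710
  sepia-eyed: (61 − 57.5)² / 57.5 = 0.2130
χ² = 0.0710 + 0.2130 = 0.284
Degrees of freedom = 2 − 1 = 1; critical value at α = 0.01 is 6.635.
Since 0.284 < 6.635, we fail to reject the null hypothesis — the data are consistent with the 3:1 ratio.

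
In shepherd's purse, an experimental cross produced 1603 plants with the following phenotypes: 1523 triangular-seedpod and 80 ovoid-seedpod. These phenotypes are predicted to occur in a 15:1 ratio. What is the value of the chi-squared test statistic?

4.339

Expected counts for N = 1603 under a 15:1 ratio (total parts = 16):
  triangular-seedpod: 1603 × 15/16 = 1502.8125
  ovoid-seedpod: 1603 × 1/16 = 100.1875
χ² = Σ (O − E)² / E
  triangular-seedpod: (1523 − 1502.8125)² / 1502.8125 = 0.2712
  ovoid-seedpod: (80 − 100.1875)² / 100.1875 = 4.0677
χ² = 0.2712 + 4.0677 = 4.3389 ≈ 4.339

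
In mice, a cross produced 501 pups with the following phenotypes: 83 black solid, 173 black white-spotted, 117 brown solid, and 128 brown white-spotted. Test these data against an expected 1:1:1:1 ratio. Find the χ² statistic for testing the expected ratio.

Expected counts for N = 501 under a 1:1:1:1 ratio (total parts = 4):
  black solid: 501 × 1/4 = 125.25
  black white-spotted: 501 × 1/4 = 125.25
  brown solid: 501 × 1/4 = 125.25
  brown white-spotted: 501 × 1/4 = 125.25
χ² = Σ (O − E)² / E
  black solid: (83 − 125.25)² / 125.25 = 14.2520
  black white-spotted: (173 − 125.25)² / 125.25 = 18.2041
  brown solid: (117 − 125.25)² / 125.25 = 0.5434
  brown white-spotted: (128 − 125.25)² / 125.25 = 0.0604
χ² = 14.2520 + 18.2041 + 0.5434 + 0.0604 = 33.0599 ≈ 33.060

33.060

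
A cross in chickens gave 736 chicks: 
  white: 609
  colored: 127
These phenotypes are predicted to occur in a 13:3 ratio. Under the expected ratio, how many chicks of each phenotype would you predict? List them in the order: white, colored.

The 13:3 ratio has 16 parts, so with N = 736 the expected counts are:
  white: 736 × 13/16 = 598
  colored: 736 × 3/16 = 138

598, 138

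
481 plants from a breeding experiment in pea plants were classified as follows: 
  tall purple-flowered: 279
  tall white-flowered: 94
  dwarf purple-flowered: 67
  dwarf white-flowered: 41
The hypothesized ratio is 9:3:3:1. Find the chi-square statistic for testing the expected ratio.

10.365

Total ratio parts = 16. Expected numbers out of 481:
  tall purple-flowered: 481 × 9/16 = 270.5625
  tall white-flowered: 481 × 3/16 = 90.1875
  dwarf purple-flowered: 481 × 3/16 = 90.1875
  dwarf white-flowered: 481 × 1/16 = 30.0625
χ² = Σ (O − E)² / E
  tall purple-flowered: (279 − 270.5625)² / 270.5625 = 0.2631
  tall white-flowered: (94 − 90.1875)² / 90.1875 = 0.1612
  dwarf purple-flowered: (67 − 90.1875)² / 90.1875 = 5.9616
  dwarf white-flowered: (41 − 30.0625)² / 30.0625 = 3.9793
χ² = 0.2631 + 0.1612 + 5.9616 + 3.9793 = 10.3652 ≈ 10.365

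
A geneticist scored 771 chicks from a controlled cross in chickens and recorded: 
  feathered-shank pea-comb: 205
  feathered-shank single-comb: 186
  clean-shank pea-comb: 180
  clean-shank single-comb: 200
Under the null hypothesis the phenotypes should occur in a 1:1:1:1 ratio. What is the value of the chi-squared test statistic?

Expected counts for N = 771 under a 1:1:1:1 ratio (total parts = 4):
  feathered-shank pea-comb: 771 × 1/4 = 192.75
  feathered-shank single-comb: 771 × 1/4 = 192.75
  clean-shank pea-comb: 771 × 1/4 = 192.75
  clean-shank single-comb: 771 × 1/4 = 192.75
χ² = Σ (O − E)² / E
  feathered-shank pea-comb: (205 − 192.75)² / 192.75 = 0.7785
  feathered-shank single-comb: (186 − 192.75)² / 192.75 = 0.2364
  clean-shank pea-comb: (180 − 192.75)² / 192.75 = 0.8434
  clean-shank single-comb: (200 − 192.75)² / 192.75 = 0.2727
χ² = 0.7785 + 0.2364 + 0.8434 + 0.2727 = 2.131

2.131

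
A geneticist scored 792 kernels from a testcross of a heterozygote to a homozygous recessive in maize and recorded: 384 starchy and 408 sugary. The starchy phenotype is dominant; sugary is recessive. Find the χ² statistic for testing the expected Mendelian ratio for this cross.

0.727

A testcross of a heterozygote (Aa × aa) gives a 1:1 phenotypic ratio.
Total ratio parts = 2. Expected numbers out of 792:
  starchy: 792 × 1/2 = 396
  sugary: 792 × 1/2 = 396
χ² = Σ (O − E)² / E
  starchy: (384 − 396)² / 396 = 0.3636
  sugary: (408 − 396)² / 396 = 0.3636
χ² = 0.3636 + 0.3636 = 0.7272 ≈ 0.727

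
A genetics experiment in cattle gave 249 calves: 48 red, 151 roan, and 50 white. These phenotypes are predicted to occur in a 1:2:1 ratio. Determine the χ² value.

The 1:2:1 ratio has 4 parts, so with N = 249 the expected counts are:
  red: 249 × 1/4 = 62.25
  roan: 249 × 2/4 = 124.5
  white: 249 × 1/4 = 62.25
χ² = Σ (O − E)² / E
  red: (48 − 62.25)² / 62.25 = 3.2620
  roan: (151 − 124.5)² / 124.5 = 5.6406
  white: (50 − 62.25)² / 62.25 = 2.4106
χ² = 3.2620 + 5.6406 + 2.4106 = 11.3132 ≈ 11.313

11.313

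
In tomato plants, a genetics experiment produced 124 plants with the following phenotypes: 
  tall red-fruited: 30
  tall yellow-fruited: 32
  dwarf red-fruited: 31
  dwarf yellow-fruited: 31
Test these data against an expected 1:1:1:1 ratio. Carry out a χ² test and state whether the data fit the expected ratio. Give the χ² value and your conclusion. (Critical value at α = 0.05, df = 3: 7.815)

0.065; consistent

Total ratio parts = 4. Expected numbers out of 124:
  tall red-fruited: 124 × 1/4 = 31
  tall yellow-fruited: 124 × 1/4 = 31
  dwarf red-fruited: 124 × 1/4 = 31
  dwarf yellow-fruited: 124 × 1/4 = 31
χ² = Σ (O − E)² / E
  tall red-fruited: (30 − 31)² / 31 = 0.0323
  tall yellow-fruited: (32 − 31)² / 31 = 0.0323
  dwarf red-fruited: (31 − 31)² / 31 = 0.0000
  dwarf yellow-fruited: (31 − 31)² / 31 = 0.0000
χ² = 0.0323 + 0.0323 + 0.0000 + 0.0000 = 0.0646 ≈ 0.065
Degrees of freedom = 4 − 1 = 3; critical value at α = 0.05 is 7.815.
Since 0.065 < 7.815, we fail to reject the null hypothesis — the data are consistent with the 1:1:1:1 ratio.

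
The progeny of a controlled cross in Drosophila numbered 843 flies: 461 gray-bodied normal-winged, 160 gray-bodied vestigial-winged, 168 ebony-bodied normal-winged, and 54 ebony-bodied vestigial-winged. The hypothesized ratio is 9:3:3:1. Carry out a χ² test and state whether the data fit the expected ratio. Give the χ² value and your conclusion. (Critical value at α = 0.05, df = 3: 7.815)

1.048; consistent

Under the 9:3:3:1 hypothesis (Σ ratio = 16, N = 843):
  gray-bodied normal-winged: 843 × 9/16 = 474.1875
  gray-bodied vestigial-winged: 843 × 3/16 = 158.0625
  ebony-bodied normal-winged: 843 × 3/16 = 158.0625
  ebony-bodied vestigial-winged: 843 × 1/16 = 52.6875
χ² = Σ (O − E)² / E
  gray-bodied normal-winged: (461 − 474.1875)² / 474.1875 = 0.3668
  gray-bodied vestigial-winged: (160 − 158.0625)² / 158.0625 = 0.0237
  ebony-bodied normal-winged: (168 − 158.0625)² / 158.0625 = 0.6248
  ebony-bodied vestigial-winged: (54 − 52.6875)² / 52.6875 = 0.0327
χ² = 0.3668 + 0.0237 + 0.6248 + 0.0327 = 1.048
Degrees of freedom = 4 − 1 = 3; critical value at α = 0.05 is 7.815.
Since 1.048 < 7.815, we fail to reject the null hypothesis — the data are consistent with the 9:3:3:1 ratio.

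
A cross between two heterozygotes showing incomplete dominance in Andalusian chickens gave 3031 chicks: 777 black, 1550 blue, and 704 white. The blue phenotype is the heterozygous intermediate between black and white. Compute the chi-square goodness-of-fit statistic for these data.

5.087

With incomplete dominance, a heterozygote × heterozygote cross gives a 1:2:1 phenotypic ratio.
Under the 1:2:1 hypothesis (Σ ratio = 4, N = 3031):
  black: 3031 × 1/4 = 757.75
  blue: 3031 × 2/4 = 1515.5
  white: 3031 × 1/4 = 757.75
χ² = Σ (O − E)² / E
  black: (777 − 757.75)² / 757.75 = 0.4890
  blue: (1550 − 1515.5)² / 1515.5 = 0.7854
  white: (704 − 757.75)² / 757.75 = 3.8127
χ² = 0.4890 + 0.7854 + 3.8127 = 5.0871 ≈ 5.087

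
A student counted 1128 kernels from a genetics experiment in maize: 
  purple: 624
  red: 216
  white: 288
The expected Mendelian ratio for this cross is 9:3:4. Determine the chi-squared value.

0.397

Expected counts for N = 1128 under a 9:3:4 ratio (total parts = 16):
  purple: 1128 × 9/16 = 634.5
  red: 1128 × 3/16 = 211.5
  white: 1128 × 4/16 = 282
χ² = Σ (O − E)² / E
  purple: (624 − 634.5)² / 634.5 = 0.1738
  red: (216 − 211.5)² / 211.5 = 0.0957
  white: (288 − 282)² / 282 = 0.1277
χ² = 0.1738 + 0.0957 + 0.1277 = 0.3972 ≈ 0.397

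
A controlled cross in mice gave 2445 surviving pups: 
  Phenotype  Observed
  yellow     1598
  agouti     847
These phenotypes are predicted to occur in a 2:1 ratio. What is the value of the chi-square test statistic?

1.885

Expected counts for N = 2445 under a 2:1 ratio (total parts = 3):
  yellow: 2445 × 2/3 = 1630
  agouti: 2445 × 1/3 = 815
χ² = Σ (O − E)² / E
  yellow: (1598 − 1630)² / 1630 = 0.6282
  agouti: (847 − 815)² / 815 = 1.2564
χ² = 0.6282 + 1.2564 = 1.8846 ≈ 1.885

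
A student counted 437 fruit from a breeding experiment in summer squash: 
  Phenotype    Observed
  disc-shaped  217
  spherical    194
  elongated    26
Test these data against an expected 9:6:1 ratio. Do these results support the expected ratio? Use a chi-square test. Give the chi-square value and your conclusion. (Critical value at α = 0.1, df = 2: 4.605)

The 9:6:1 ratio has 16 parts, so with N = 437 the expected counts are:
  disc-shaped: 437 × 9/16 = 245.8125
  spherical: 437 × 6/16 = 163.875
  elongated: 437 × 1/16 = 27.3125
χ² = Σ (O − E)² / E
  disc-shaped: (217 − 245.8125)² / 245.8125 = 3.3772
  spherical: (194 − 163.875)² / 163.875 = 5.5379
  elongated: (26 − 27.3125)² / 27.3125 = 0.0631
χ² = 3.3772 + 5.5379 + 0.0631 = 8.9782 ≈ 8.978
Degrees of freedom = 3 − 1 = 2; critical value at α = 0.1 is 4.605.
Since 8.978 > 4.605, we reject the null hypothesis — the data do not fit the 9:6:1 ratio.

8.978; not consistent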